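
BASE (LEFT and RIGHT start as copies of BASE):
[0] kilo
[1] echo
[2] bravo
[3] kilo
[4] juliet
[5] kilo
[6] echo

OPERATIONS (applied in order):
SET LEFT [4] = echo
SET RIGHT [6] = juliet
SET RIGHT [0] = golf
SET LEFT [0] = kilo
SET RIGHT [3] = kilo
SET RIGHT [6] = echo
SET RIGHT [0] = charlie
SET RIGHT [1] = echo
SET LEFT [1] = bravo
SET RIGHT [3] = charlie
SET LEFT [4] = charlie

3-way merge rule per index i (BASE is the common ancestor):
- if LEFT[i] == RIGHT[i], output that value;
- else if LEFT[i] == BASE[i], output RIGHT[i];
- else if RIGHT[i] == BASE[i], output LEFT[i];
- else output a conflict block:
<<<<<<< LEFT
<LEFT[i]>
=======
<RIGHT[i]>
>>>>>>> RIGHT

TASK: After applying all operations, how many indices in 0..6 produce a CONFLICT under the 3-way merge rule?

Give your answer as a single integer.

Final LEFT:  [kilo, bravo, bravo, kilo, charlie, kilo, echo]
Final RIGHT: [charlie, echo, bravo, charlie, juliet, kilo, echo]
i=0: L=kilo=BASE, R=charlie -> take RIGHT -> charlie
i=1: L=bravo, R=echo=BASE -> take LEFT -> bravo
i=2: L=bravo R=bravo -> agree -> bravo
i=3: L=kilo=BASE, R=charlie -> take RIGHT -> charlie
i=4: L=charlie, R=juliet=BASE -> take LEFT -> charlie
i=5: L=kilo R=kilo -> agree -> kilo
i=6: L=echo R=echo -> agree -> echo
Conflict count: 0

Answer: 0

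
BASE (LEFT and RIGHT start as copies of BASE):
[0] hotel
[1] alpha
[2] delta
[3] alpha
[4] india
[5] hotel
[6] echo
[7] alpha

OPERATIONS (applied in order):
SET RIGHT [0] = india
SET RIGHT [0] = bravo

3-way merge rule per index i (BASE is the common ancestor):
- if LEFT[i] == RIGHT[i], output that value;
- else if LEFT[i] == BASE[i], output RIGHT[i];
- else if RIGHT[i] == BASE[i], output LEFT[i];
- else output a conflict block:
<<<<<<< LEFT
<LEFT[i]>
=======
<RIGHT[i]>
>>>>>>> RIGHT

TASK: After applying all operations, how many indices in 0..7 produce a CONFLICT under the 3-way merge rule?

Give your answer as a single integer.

Final LEFT:  [hotel, alpha, delta, alpha, india, hotel, echo, alpha]
Final RIGHT: [bravo, alpha, delta, alpha, india, hotel, echo, alpha]
i=0: L=hotel=BASE, R=bravo -> take RIGHT -> bravo
i=1: L=alpha R=alpha -> agree -> alpha
i=2: L=delta R=delta -> agree -> delta
i=3: L=alpha R=alpha -> agree -> alpha
i=4: L=india R=india -> agree -> india
i=5: L=hotel R=hotel -> agree -> hotel
i=6: L=echo R=echo -> agree -> echo
i=7: L=alpha R=alpha -> agree -> alpha
Conflict count: 0

Answer: 0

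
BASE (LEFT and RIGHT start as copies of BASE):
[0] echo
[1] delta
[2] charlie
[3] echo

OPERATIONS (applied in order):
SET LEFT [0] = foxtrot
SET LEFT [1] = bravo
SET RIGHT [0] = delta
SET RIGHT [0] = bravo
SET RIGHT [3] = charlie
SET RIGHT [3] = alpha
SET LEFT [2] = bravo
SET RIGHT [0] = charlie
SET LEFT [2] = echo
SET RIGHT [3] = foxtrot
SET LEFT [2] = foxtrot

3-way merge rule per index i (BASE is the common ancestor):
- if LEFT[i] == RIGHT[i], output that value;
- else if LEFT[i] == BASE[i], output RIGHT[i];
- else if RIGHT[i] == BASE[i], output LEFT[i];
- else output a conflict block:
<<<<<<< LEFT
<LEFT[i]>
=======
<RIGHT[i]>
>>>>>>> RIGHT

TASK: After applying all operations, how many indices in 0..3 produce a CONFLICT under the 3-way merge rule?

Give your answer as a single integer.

Final LEFT:  [foxtrot, bravo, foxtrot, echo]
Final RIGHT: [charlie, delta, charlie, foxtrot]
i=0: BASE=echo L=foxtrot R=charlie all differ -> CONFLICT
i=1: L=bravo, R=delta=BASE -> take LEFT -> bravo
i=2: L=foxtrot, R=charlie=BASE -> take LEFT -> foxtrot
i=3: L=echo=BASE, R=foxtrot -> take RIGHT -> foxtrot
Conflict count: 1

Answer: 1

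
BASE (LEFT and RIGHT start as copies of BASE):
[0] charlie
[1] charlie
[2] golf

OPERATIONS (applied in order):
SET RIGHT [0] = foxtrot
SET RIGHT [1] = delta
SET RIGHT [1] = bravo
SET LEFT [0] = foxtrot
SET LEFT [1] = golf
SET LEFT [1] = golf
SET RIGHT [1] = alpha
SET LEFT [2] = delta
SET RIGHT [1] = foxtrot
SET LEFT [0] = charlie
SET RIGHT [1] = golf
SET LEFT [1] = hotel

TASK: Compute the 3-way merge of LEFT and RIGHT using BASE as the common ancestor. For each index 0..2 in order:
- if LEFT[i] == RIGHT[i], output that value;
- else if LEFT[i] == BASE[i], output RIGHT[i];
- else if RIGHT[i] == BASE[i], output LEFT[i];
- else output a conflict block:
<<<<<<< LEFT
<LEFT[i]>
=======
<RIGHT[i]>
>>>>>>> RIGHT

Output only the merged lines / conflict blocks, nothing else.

Final LEFT:  [charlie, hotel, delta]
Final RIGHT: [foxtrot, golf, golf]
i=0: L=charlie=BASE, R=foxtrot -> take RIGHT -> foxtrot
i=1: BASE=charlie L=hotel R=golf all differ -> CONFLICT
i=2: L=delta, R=golf=BASE -> take LEFT -> delta

Answer: foxtrot
<<<<<<< LEFT
hotel
=======
golf
>>>>>>> RIGHT
delta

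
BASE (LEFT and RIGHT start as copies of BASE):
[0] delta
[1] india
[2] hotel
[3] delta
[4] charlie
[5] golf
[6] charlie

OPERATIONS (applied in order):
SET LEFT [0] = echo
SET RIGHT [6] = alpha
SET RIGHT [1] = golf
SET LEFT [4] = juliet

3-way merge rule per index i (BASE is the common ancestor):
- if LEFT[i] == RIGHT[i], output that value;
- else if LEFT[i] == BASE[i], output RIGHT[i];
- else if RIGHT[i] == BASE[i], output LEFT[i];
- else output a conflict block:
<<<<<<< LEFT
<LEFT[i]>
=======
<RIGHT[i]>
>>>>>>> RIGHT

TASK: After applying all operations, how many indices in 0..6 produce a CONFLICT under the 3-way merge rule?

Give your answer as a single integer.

Final LEFT:  [echo, india, hotel, delta, juliet, golf, charlie]
Final RIGHT: [delta, golf, hotel, delta, charlie, golf, alpha]
i=0: L=echo, R=delta=BASE -> take LEFT -> echo
i=1: L=india=BASE, R=golf -> take RIGHT -> golf
i=2: L=hotel R=hotel -> agree -> hotel
i=3: L=delta R=delta -> agree -> delta
i=4: L=juliet, R=charlie=BASE -> take LEFT -> juliet
i=5: L=golf R=golf -> agree -> golf
i=6: L=charlie=BASE, R=alpha -> take RIGHT -> alpha
Conflict count: 0

Answer: 0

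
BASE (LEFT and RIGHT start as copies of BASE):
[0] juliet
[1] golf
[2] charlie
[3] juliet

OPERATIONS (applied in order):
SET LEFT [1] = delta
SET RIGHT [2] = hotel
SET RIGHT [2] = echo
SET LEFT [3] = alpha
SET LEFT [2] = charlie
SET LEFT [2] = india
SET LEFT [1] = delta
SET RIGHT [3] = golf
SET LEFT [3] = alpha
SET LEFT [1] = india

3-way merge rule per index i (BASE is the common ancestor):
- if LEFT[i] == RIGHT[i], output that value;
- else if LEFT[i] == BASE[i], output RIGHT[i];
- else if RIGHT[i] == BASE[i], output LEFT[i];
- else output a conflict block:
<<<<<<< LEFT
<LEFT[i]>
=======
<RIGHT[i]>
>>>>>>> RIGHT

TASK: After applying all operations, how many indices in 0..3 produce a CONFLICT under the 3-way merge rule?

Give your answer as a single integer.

Final LEFT:  [juliet, india, india, alpha]
Final RIGHT: [juliet, golf, echo, golf]
i=0: L=juliet R=juliet -> agree -> juliet
i=1: L=india, R=golf=BASE -> take LEFT -> india
i=2: BASE=charlie L=india R=echo all differ -> CONFLICT
i=3: BASE=juliet L=alpha R=golf all differ -> CONFLICT
Conflict count: 2

Answer: 2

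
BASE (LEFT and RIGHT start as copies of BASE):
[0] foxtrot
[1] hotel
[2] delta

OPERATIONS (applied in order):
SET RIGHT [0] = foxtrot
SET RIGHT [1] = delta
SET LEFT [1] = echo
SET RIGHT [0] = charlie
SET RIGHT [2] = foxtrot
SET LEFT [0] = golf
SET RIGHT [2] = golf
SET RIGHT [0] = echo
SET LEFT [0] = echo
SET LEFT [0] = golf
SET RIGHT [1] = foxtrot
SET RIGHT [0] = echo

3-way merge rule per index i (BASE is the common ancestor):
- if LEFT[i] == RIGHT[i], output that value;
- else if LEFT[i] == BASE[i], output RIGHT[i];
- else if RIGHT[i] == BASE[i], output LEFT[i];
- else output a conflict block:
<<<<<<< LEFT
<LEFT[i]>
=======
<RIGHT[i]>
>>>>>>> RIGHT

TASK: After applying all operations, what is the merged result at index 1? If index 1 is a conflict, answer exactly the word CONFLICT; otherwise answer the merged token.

Final LEFT:  [golf, echo, delta]
Final RIGHT: [echo, foxtrot, golf]
i=0: BASE=foxtrot L=golf R=echo all differ -> CONFLICT
i=1: BASE=hotel L=echo R=foxtrot all differ -> CONFLICT
i=2: L=delta=BASE, R=golf -> take RIGHT -> golf
Index 1 -> CONFLICT

Answer: CONFLICT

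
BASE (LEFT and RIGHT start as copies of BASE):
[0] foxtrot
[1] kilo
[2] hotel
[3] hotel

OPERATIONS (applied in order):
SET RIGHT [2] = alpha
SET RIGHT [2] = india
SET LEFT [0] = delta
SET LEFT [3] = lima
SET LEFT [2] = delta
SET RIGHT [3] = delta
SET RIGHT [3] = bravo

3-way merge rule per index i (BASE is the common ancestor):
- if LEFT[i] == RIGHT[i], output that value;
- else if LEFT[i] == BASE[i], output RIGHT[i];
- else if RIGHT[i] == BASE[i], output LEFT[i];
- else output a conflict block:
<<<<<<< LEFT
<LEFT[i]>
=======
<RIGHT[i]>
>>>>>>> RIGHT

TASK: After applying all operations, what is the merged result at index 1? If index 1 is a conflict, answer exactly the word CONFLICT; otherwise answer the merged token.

Final LEFT:  [delta, kilo, delta, lima]
Final RIGHT: [foxtrot, kilo, india, bravo]
i=0: L=delta, R=foxtrot=BASE -> take LEFT -> delta
i=1: L=kilo R=kilo -> agree -> kilo
i=2: BASE=hotel L=delta R=india all differ -> CONFLICT
i=3: BASE=hotel L=lima R=bravo all differ -> CONFLICT
Index 1 -> kilo

Answer: kilo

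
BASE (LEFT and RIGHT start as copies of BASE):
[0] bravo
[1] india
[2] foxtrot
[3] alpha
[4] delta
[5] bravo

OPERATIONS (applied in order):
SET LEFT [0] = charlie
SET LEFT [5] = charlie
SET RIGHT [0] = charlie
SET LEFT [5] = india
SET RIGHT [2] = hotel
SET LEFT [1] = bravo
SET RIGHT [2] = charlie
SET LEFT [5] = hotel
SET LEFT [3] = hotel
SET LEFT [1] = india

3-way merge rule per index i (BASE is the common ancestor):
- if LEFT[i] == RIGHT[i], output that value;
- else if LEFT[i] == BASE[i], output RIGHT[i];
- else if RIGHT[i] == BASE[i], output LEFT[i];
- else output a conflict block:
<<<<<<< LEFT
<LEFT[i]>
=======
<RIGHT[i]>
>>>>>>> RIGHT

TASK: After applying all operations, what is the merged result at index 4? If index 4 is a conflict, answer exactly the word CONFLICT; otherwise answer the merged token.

Answer: delta

Derivation:
Final LEFT:  [charlie, india, foxtrot, hotel, delta, hotel]
Final RIGHT: [charlie, india, charlie, alpha, delta, bravo]
i=0: L=charlie R=charlie -> agree -> charlie
i=1: L=india R=india -> agree -> india
i=2: L=foxtrot=BASE, R=charlie -> take RIGHT -> charlie
i=3: L=hotel, R=alpha=BASE -> take LEFT -> hotel
i=4: L=delta R=delta -> agree -> delta
i=5: L=hotel, R=bravo=BASE -> take LEFT -> hotel
Index 4 -> delta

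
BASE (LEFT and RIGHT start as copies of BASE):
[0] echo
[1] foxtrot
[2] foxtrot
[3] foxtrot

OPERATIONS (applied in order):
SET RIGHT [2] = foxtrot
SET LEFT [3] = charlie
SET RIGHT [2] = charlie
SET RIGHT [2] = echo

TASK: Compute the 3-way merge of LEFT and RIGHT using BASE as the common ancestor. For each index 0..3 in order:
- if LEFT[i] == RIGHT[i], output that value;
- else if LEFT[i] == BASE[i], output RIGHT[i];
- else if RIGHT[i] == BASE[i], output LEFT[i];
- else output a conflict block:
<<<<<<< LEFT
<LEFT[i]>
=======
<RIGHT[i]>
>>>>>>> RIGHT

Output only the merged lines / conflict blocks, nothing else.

Final LEFT:  [echo, foxtrot, foxtrot, charlie]
Final RIGHT: [echo, foxtrot, echo, foxtrot]
i=0: L=echo R=echo -> agree -> echo
i=1: L=foxtrot R=foxtrot -> agree -> foxtrot
i=2: L=foxtrot=BASE, R=echo -> take RIGHT -> echo
i=3: L=charlie, R=foxtrot=BASE -> take LEFT -> charlie

Answer: echo
foxtrot
echo
charlie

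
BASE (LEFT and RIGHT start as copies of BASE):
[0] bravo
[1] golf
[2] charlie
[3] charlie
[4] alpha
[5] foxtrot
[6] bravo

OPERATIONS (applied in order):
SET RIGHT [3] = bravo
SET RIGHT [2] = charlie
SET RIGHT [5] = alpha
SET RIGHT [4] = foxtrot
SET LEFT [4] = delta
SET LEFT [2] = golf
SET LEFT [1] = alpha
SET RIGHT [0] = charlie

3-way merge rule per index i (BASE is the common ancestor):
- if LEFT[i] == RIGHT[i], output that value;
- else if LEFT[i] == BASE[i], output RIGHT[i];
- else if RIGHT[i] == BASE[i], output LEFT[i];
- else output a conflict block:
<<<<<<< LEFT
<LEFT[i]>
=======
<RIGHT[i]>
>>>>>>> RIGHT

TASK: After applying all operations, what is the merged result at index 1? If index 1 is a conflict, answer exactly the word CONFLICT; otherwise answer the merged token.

Final LEFT:  [bravo, alpha, golf, charlie, delta, foxtrot, bravo]
Final RIGHT: [charlie, golf, charlie, bravo, foxtrot, alpha, bravo]
i=0: L=bravo=BASE, R=charlie -> take RIGHT -> charlie
i=1: L=alpha, R=golf=BASE -> take LEFT -> alpha
i=2: L=golf, R=charlie=BASE -> take LEFT -> golf
i=3: L=charlie=BASE, R=bravo -> take RIGHT -> bravo
i=4: BASE=alpha L=delta R=foxtrot all differ -> CONFLICT
i=5: L=foxtrot=BASE, R=alpha -> take RIGHT -> alpha
i=6: L=bravo R=bravo -> agree -> bravo
Index 1 -> alpha

Answer: alpha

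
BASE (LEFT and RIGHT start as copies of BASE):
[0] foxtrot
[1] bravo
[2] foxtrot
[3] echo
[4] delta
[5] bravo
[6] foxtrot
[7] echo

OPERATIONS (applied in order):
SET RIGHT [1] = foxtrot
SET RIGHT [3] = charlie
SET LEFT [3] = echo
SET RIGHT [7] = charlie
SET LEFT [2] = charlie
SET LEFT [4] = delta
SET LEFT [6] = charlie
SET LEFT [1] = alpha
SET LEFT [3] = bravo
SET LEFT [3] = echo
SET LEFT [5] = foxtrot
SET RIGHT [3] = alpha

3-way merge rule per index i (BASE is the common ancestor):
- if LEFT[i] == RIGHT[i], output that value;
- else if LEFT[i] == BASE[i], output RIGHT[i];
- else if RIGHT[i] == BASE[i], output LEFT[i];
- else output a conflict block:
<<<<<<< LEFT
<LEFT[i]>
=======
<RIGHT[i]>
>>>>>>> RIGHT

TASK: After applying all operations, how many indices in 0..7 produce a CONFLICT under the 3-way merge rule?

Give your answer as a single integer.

Final LEFT:  [foxtrot, alpha, charlie, echo, delta, foxtrot, charlie, echo]
Final RIGHT: [foxtrot, foxtrot, foxtrot, alpha, delta, bravo, foxtrot, charlie]
i=0: L=foxtrot R=foxtrot -> agree -> foxtrot
i=1: BASE=bravo L=alpha R=foxtrot all differ -> CONFLICT
i=2: L=charlie, R=foxtrot=BASE -> take LEFT -> charlie
i=3: L=echo=BASE, R=alpha -> take RIGHT -> alpha
i=4: L=delta R=delta -> agree -> delta
i=5: L=foxtrot, R=bravo=BASE -> take LEFT -> foxtrot
i=6: L=charlie, R=foxtrot=BASE -> take LEFT -> charlie
i=7: L=echo=BASE, R=charlie -> take RIGHT -> charlie
Conflict count: 1

Answer: 1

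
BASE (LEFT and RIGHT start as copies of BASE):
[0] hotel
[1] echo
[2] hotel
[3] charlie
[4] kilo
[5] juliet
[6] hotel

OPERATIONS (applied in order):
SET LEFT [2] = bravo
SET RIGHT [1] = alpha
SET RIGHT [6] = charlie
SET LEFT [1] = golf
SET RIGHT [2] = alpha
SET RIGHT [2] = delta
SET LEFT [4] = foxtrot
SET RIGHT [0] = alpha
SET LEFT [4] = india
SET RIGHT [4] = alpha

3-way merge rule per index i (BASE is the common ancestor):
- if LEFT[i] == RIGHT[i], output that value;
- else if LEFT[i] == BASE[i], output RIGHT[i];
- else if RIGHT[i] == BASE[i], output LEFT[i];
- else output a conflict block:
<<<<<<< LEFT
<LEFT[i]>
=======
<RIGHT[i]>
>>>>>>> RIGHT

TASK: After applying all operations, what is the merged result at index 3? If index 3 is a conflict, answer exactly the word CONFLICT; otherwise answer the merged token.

Final LEFT:  [hotel, golf, bravo, charlie, india, juliet, hotel]
Final RIGHT: [alpha, alpha, delta, charlie, alpha, juliet, charlie]
i=0: L=hotel=BASE, R=alpha -> take RIGHT -> alpha
i=1: BASE=echo L=golf R=alpha all differ -> CONFLICT
i=2: BASE=hotel L=bravo R=delta all differ -> CONFLICT
i=3: L=charlie R=charlie -> agree -> charlie
i=4: BASE=kilo L=india R=alpha all differ -> CONFLICT
i=5: L=juliet R=juliet -> agree -> juliet
i=6: L=hotel=BASE, R=charlie -> take RIGHT -> charlie
Index 3 -> charlie

Answer: charlie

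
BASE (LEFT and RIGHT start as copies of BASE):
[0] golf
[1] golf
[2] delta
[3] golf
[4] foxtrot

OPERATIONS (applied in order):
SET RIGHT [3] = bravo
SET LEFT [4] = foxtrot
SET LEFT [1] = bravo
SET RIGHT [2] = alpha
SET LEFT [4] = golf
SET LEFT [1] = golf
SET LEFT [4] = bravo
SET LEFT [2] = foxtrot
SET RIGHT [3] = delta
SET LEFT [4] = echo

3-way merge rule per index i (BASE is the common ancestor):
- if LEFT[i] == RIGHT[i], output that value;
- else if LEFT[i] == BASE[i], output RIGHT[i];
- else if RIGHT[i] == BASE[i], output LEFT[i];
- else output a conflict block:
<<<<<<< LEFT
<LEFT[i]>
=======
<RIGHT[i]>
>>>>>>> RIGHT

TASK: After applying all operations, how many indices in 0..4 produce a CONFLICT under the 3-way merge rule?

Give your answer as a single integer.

Final LEFT:  [golf, golf, foxtrot, golf, echo]
Final RIGHT: [golf, golf, alpha, delta, foxtrot]
i=0: L=golf R=golf -> agree -> golf
i=1: L=golf R=golf -> agree -> golf
i=2: BASE=delta L=foxtrot R=alpha all differ -> CONFLICT
i=3: L=golf=BASE, R=delta -> take RIGHT -> delta
i=4: L=echo, R=foxtrot=BASE -> take LEFT -> echo
Conflict count: 1

Answer: 1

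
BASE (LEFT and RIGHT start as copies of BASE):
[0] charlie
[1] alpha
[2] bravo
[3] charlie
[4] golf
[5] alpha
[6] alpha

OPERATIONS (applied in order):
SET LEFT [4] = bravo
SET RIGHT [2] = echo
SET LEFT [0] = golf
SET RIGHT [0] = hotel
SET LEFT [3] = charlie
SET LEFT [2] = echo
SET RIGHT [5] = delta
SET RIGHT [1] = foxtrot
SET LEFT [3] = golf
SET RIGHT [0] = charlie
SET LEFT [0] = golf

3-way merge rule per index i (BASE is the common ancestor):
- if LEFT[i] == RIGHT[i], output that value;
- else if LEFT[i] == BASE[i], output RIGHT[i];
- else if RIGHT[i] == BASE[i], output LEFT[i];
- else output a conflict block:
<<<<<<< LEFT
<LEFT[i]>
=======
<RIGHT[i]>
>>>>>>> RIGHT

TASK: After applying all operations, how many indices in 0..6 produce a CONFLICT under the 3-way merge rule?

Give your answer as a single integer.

Final LEFT:  [golf, alpha, echo, golf, bravo, alpha, alpha]
Final RIGHT: [charlie, foxtrot, echo, charlie, golf, delta, alpha]
i=0: L=golf, R=charlie=BASE -> take LEFT -> golf
i=1: L=alpha=BASE, R=foxtrot -> take RIGHT -> foxtrot
i=2: L=echo R=echo -> agree -> echo
i=3: L=golf, R=charlie=BASE -> take LEFT -> golf
i=4: L=bravo, R=golf=BASE -> take LEFT -> bravo
i=5: L=alpha=BASE, R=delta -> take RIGHT -> delta
i=6: L=alpha R=alpha -> agree -> alpha
Conflict count: 0

Answer: 0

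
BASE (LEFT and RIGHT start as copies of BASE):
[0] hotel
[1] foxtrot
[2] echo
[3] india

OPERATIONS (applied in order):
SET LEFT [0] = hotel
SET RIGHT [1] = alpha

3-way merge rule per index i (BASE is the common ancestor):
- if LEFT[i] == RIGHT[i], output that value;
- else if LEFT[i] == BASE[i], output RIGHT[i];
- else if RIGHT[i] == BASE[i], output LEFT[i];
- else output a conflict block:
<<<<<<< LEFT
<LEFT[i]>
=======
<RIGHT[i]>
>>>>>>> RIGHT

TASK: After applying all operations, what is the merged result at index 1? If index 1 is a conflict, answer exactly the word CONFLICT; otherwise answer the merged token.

Final LEFT:  [hotel, foxtrot, echo, india]
Final RIGHT: [hotel, alpha, echo, india]
i=0: L=hotel R=hotel -> agree -> hotel
i=1: L=foxtrot=BASE, R=alpha -> take RIGHT -> alpha
i=2: L=echo R=echo -> agree -> echo
i=3: L=india R=india -> agree -> india
Index 1 -> alpha

Answer: alpha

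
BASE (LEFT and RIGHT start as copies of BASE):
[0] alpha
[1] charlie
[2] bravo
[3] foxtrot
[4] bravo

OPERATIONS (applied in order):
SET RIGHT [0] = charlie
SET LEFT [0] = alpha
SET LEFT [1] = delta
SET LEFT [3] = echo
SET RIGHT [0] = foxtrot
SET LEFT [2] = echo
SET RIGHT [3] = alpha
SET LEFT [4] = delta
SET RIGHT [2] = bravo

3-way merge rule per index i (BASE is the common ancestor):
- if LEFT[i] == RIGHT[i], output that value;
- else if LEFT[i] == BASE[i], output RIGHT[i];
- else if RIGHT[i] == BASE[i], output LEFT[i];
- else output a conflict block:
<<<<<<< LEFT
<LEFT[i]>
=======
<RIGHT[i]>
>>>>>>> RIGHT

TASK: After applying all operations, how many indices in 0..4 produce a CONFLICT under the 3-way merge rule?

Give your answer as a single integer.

Answer: 1

Derivation:
Final LEFT:  [alpha, delta, echo, echo, delta]
Final RIGHT: [foxtrot, charlie, bravo, alpha, bravo]
i=0: L=alpha=BASE, R=foxtrot -> take RIGHT -> foxtrot
i=1: L=delta, R=charlie=BASE -> take LEFT -> delta
i=2: L=echo, R=bravo=BASE -> take LEFT -> echo
i=3: BASE=foxtrot L=echo R=alpha all differ -> CONFLICT
i=4: L=delta, R=bravo=BASE -> take LEFT -> delta
Conflict count: 1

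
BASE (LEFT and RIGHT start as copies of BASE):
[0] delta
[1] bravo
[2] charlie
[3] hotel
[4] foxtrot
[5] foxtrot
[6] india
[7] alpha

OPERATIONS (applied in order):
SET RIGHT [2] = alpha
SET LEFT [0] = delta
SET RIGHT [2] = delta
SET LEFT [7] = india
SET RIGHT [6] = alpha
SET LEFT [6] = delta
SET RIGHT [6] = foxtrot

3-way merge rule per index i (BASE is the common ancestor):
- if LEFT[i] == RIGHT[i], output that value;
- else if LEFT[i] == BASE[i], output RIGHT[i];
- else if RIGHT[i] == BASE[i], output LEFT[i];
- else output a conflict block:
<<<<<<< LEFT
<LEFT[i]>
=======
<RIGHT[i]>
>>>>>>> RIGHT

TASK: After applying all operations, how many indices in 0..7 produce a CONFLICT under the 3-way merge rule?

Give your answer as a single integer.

Final LEFT:  [delta, bravo, charlie, hotel, foxtrot, foxtrot, delta, india]
Final RIGHT: [delta, bravo, delta, hotel, foxtrot, foxtrot, foxtrot, alpha]
i=0: L=delta R=delta -> agree -> delta
i=1: L=bravo R=bravo -> agree -> bravo
i=2: L=charlie=BASE, R=delta -> take RIGHT -> delta
i=3: L=hotel R=hotel -> agree -> hotel
i=4: L=foxtrot R=foxtrot -> agree -> foxtrot
i=5: L=foxtrot R=foxtrot -> agree -> foxtrot
i=6: BASE=india L=delta R=foxtrot all differ -> CONFLICT
i=7: L=india, R=alpha=BASE -> take LEFT -> india
Conflict count: 1

Answer: 1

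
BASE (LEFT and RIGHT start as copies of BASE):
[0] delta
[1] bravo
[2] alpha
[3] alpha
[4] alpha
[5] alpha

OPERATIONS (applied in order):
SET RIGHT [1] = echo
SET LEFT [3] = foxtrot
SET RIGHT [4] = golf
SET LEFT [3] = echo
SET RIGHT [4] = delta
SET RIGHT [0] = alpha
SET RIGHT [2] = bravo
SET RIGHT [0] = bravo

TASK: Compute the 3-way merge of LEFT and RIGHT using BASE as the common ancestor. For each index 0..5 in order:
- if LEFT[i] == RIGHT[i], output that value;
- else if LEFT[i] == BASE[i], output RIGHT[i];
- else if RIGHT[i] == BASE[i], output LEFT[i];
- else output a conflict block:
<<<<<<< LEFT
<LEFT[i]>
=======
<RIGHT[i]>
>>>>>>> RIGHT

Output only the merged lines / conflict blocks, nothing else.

Final LEFT:  [delta, bravo, alpha, echo, alpha, alpha]
Final RIGHT: [bravo, echo, bravo, alpha, delta, alpha]
i=0: L=delta=BASE, R=bravo -> take RIGHT -> bravo
i=1: L=bravo=BASE, R=echo -> take RIGHT -> echo
i=2: L=alpha=BASE, R=bravo -> take RIGHT -> bravo
i=3: L=echo, R=alpha=BASE -> take LEFT -> echo
i=4: L=alpha=BASE, R=delta -> take RIGHT -> delta
i=5: L=alpha R=alpha -> agree -> alpha

Answer: bravo
echo
bravo
echo
delta
alpha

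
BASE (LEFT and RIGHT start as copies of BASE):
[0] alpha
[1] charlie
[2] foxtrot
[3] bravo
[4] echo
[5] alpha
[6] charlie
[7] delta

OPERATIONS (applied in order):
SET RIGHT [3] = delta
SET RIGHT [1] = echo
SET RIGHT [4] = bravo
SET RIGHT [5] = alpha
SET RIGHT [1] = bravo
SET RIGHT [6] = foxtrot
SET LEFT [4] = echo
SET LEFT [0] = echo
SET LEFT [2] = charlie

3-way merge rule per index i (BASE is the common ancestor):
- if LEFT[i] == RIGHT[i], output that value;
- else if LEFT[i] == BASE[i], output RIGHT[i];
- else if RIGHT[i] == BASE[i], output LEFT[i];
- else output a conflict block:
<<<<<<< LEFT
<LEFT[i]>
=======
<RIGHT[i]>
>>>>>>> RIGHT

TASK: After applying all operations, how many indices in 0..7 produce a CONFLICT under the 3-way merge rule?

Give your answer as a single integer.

Final LEFT:  [echo, charlie, charlie, bravo, echo, alpha, charlie, delta]
Final RIGHT: [alpha, bravo, foxtrot, delta, bravo, alpha, foxtrot, delta]
i=0: L=echo, R=alpha=BASE -> take LEFT -> echo
i=1: L=charlie=BASE, R=bravo -> take RIGHT -> bravo
i=2: L=charlie, R=foxtrot=BASE -> take LEFT -> charlie
i=3: L=bravo=BASE, R=delta -> take RIGHT -> delta
i=4: L=echo=BASE, R=bravo -> take RIGHT -> bravo
i=5: L=alpha R=alpha -> agree -> alpha
i=6: L=charlie=BASE, R=foxtrot -> take RIGHT -> foxtrot
i=7: L=delta R=delta -> agree -> delta
Conflict count: 0

Answer: 0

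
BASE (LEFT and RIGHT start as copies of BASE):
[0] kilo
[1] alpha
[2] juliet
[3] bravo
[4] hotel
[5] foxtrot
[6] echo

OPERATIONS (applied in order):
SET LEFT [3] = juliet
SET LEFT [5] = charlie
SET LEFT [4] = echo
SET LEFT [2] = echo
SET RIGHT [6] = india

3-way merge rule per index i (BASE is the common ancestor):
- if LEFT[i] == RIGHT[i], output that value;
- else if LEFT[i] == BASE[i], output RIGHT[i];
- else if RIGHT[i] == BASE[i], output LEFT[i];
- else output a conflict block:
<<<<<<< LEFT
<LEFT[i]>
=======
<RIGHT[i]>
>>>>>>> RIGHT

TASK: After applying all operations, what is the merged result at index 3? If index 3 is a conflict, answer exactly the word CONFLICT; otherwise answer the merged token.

Final LEFT:  [kilo, alpha, echo, juliet, echo, charlie, echo]
Final RIGHT: [kilo, alpha, juliet, bravo, hotel, foxtrot, india]
i=0: L=kilo R=kilo -> agree -> kilo
i=1: L=alpha R=alpha -> agree -> alpha
i=2: L=echo, R=juliet=BASE -> take LEFT -> echo
i=3: L=juliet, R=bravo=BASE -> take LEFT -> juliet
i=4: L=echo, R=hotel=BASE -> take LEFT -> echo
i=5: L=charlie, R=foxtrot=BASE -> take LEFT -> charlie
i=6: L=echo=BASE, R=india -> take RIGHT -> india
Index 3 -> juliet

Answer: juliet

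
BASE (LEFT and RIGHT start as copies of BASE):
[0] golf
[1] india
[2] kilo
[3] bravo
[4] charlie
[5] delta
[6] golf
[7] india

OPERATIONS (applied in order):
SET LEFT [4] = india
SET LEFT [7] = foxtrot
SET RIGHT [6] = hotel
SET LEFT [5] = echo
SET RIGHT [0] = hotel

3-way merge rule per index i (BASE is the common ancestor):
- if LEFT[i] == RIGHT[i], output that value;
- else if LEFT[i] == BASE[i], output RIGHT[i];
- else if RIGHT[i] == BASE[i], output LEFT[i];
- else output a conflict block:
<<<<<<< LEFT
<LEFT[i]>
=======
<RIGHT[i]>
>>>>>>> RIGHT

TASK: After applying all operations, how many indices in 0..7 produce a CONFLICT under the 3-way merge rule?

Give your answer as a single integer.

Answer: 0

Derivation:
Final LEFT:  [golf, india, kilo, bravo, india, echo, golf, foxtrot]
Final RIGHT: [hotel, india, kilo, bravo, charlie, delta, hotel, india]
i=0: L=golf=BASE, R=hotel -> take RIGHT -> hotel
i=1: L=india R=india -> agree -> india
i=2: L=kilo R=kilo -> agree -> kilo
i=3: L=bravo R=bravo -> agree -> bravo
i=4: L=india, R=charlie=BASE -> take LEFT -> india
i=5: L=echo, R=delta=BASE -> take LEFT -> echo
i=6: L=golf=BASE, R=hotel -> take RIGHT -> hotel
i=7: L=foxtrot, R=india=BASE -> take LEFT -> foxtrot
Conflict count: 0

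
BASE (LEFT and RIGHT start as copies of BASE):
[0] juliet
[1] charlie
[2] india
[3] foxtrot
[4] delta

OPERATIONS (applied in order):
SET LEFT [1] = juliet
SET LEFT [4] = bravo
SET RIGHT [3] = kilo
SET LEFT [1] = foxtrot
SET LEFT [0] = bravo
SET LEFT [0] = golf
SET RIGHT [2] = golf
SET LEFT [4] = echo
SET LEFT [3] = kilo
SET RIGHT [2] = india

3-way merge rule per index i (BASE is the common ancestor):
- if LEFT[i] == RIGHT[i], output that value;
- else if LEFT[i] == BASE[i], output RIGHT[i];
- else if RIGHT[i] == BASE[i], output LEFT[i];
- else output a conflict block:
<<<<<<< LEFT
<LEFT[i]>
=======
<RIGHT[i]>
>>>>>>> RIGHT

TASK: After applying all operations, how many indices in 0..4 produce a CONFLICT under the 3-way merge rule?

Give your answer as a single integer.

Answer: 0

Derivation:
Final LEFT:  [golf, foxtrot, india, kilo, echo]
Final RIGHT: [juliet, charlie, india, kilo, delta]
i=0: L=golf, R=juliet=BASE -> take LEFT -> golf
i=1: L=foxtrot, R=charlie=BASE -> take LEFT -> foxtrot
i=2: L=india R=india -> agree -> india
i=3: L=kilo R=kilo -> agree -> kilo
i=4: L=echo, R=delta=BASE -> take LEFT -> echo
Conflict count: 0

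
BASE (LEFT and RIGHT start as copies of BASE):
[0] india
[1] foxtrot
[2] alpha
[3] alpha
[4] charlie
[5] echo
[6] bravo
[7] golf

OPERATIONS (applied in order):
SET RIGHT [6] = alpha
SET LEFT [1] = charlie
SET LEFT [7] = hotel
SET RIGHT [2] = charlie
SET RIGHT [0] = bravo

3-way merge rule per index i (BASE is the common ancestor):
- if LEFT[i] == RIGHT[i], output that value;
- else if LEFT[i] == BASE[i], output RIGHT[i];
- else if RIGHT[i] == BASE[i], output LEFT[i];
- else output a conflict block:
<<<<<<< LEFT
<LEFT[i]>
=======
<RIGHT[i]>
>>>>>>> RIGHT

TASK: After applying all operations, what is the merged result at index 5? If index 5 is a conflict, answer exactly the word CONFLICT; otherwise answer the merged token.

Final LEFT:  [india, charlie, alpha, alpha, charlie, echo, bravo, hotel]
Final RIGHT: [bravo, foxtrot, charlie, alpha, charlie, echo, alpha, golf]
i=0: L=india=BASE, R=bravo -> take RIGHT -> bravo
i=1: L=charlie, R=foxtrot=BASE -> take LEFT -> charlie
i=2: L=alpha=BASE, R=charlie -> take RIGHT -> charlie
i=3: L=alpha R=alpha -> agree -> alpha
i=4: L=charlie R=charlie -> agree -> charlie
i=5: L=echo R=echo -> agree -> echo
i=6: L=bravo=BASE, R=alpha -> take RIGHT -> alpha
i=7: L=hotel, R=golf=BASE -> take LEFT -> hotel
Index 5 -> echo

Answer: echo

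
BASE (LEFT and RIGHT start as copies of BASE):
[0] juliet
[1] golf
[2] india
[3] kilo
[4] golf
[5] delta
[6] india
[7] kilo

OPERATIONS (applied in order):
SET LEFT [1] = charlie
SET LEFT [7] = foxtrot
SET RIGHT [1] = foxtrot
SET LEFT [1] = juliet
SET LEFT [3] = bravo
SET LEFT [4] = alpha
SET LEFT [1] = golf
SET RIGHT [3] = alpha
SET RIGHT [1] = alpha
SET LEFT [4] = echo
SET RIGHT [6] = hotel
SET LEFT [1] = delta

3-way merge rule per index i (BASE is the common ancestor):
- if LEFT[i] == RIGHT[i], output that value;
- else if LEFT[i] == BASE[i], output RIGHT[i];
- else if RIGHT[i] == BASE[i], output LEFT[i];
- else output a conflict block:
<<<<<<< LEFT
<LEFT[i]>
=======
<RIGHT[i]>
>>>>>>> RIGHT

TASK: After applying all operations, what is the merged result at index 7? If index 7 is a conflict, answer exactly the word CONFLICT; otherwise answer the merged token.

Answer: foxtrot

Derivation:
Final LEFT:  [juliet, delta, india, bravo, echo, delta, india, foxtrot]
Final RIGHT: [juliet, alpha, india, alpha, golf, delta, hotel, kilo]
i=0: L=juliet R=juliet -> agree -> juliet
i=1: BASE=golf L=delta R=alpha all differ -> CONFLICT
i=2: L=india R=india -> agree -> india
i=3: BASE=kilo L=bravo R=alpha all differ -> CONFLICT
i=4: L=echo, R=golf=BASE -> take LEFT -> echo
i=5: L=delta R=delta -> agree -> delta
i=6: L=india=BASE, R=hotel -> take RIGHT -> hotel
i=7: L=foxtrot, R=kilo=BASE -> take LEFT -> foxtrot
Index 7 -> foxtrot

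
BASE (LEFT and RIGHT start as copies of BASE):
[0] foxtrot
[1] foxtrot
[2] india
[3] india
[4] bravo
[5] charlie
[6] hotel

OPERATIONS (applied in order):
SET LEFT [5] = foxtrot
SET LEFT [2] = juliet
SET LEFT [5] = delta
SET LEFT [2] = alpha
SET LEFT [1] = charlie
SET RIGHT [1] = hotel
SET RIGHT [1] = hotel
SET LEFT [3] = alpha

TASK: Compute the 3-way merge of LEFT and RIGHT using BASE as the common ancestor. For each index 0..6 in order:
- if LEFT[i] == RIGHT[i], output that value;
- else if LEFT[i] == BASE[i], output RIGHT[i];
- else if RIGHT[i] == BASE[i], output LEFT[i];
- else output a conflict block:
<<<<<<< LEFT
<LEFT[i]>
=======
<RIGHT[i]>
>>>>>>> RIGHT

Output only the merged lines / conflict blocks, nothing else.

Answer: foxtrot
<<<<<<< LEFT
charlie
=======
hotel
>>>>>>> RIGHT
alpha
alpha
bravo
delta
hotel

Derivation:
Final LEFT:  [foxtrot, charlie, alpha, alpha, bravo, delta, hotel]
Final RIGHT: [foxtrot, hotel, india, india, bravo, charlie, hotel]
i=0: L=foxtrot R=foxtrot -> agree -> foxtrot
i=1: BASE=foxtrot L=charlie R=hotel all differ -> CONFLICT
i=2: L=alpha, R=india=BASE -> take LEFT -> alpha
i=3: L=alpha, R=india=BASE -> take LEFT -> alpha
i=4: L=bravo R=bravo -> agree -> bravo
i=5: L=delta, R=charlie=BASE -> take LEFT -> delta
i=6: L=hotel R=hotel -> agree -> hotel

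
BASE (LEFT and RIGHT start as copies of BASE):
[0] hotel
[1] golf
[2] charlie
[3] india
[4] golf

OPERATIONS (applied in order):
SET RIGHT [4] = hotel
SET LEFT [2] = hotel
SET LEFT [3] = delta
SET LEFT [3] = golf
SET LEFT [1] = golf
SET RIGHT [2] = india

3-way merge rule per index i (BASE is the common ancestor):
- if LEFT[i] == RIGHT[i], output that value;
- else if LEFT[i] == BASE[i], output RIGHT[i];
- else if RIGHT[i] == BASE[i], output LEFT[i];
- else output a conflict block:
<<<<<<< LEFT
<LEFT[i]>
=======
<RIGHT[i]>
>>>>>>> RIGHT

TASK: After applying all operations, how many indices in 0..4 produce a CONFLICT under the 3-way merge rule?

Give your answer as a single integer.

Final LEFT:  [hotel, golf, hotel, golf, golf]
Final RIGHT: [hotel, golf, india, india, hotel]
i=0: L=hotel R=hotel -> agree -> hotel
i=1: L=golf R=golf -> agree -> golf
i=2: BASE=charlie L=hotel R=india all differ -> CONFLICT
i=3: L=golf, R=india=BASE -> take LEFT -> golf
i=4: L=golf=BASE, R=hotel -> take RIGHT -> hotel
Conflict count: 1

Answer: 1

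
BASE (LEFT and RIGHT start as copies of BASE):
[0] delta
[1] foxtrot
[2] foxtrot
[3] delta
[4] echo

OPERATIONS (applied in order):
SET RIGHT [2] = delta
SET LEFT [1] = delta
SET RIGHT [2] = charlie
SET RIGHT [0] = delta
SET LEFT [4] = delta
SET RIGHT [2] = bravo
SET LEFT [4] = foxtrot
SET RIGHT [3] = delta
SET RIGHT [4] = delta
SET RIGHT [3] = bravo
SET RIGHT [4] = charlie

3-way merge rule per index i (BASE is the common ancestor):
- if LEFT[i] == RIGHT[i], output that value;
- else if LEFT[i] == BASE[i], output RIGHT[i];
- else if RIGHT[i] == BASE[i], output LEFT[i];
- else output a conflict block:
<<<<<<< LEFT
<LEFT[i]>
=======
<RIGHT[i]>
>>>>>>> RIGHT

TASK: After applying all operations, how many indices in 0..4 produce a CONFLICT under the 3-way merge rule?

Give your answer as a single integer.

Final LEFT:  [delta, delta, foxtrot, delta, foxtrot]
Final RIGHT: [delta, foxtrot, bravo, bravo, charlie]
i=0: L=delta R=delta -> agree -> delta
i=1: L=delta, R=foxtrot=BASE -> take LEFT -> delta
i=2: L=foxtrot=BASE, R=bravo -> take RIGHT -> bravo
i=3: L=delta=BASE, R=bravo -> take RIGHT -> bravo
i=4: BASE=echo L=foxtrot R=charlie all differ -> CONFLICT
Conflict count: 1

Answer: 1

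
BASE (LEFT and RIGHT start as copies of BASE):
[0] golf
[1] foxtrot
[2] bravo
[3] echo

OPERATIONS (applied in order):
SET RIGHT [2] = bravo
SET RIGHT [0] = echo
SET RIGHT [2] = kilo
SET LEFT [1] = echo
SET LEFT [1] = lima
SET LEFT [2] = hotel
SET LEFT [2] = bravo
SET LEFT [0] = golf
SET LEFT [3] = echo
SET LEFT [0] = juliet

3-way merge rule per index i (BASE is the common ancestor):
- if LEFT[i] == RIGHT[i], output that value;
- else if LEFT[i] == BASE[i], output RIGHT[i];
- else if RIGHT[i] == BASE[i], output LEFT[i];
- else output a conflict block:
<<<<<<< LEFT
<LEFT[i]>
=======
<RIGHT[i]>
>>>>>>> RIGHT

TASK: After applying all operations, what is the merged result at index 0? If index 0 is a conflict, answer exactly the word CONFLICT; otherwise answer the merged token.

Final LEFT:  [juliet, lima, bravo, echo]
Final RIGHT: [echo, foxtrot, kilo, echo]
i=0: BASE=golf L=juliet R=echo all differ -> CONFLICT
i=1: L=lima, R=foxtrot=BASE -> take LEFT -> lima
i=2: L=bravo=BASE, R=kilo -> take RIGHT -> kilo
i=3: L=echo R=echo -> agree -> echo
Index 0 -> CONFLICT

Answer: CONFLICT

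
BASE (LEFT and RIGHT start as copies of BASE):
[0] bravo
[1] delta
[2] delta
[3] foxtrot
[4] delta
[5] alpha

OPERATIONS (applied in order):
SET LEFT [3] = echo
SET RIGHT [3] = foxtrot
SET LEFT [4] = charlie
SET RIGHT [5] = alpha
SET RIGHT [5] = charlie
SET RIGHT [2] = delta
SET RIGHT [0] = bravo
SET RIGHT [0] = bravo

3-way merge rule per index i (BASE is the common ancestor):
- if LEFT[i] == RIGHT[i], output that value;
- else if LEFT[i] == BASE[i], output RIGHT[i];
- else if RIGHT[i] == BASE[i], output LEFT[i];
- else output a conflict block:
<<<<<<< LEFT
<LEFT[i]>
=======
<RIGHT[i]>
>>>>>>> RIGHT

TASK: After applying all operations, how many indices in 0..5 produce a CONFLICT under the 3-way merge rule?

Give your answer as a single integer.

Answer: 0

Derivation:
Final LEFT:  [bravo, delta, delta, echo, charlie, alpha]
Final RIGHT: [bravo, delta, delta, foxtrot, delta, charlie]
i=0: L=bravo R=bravo -> agree -> bravo
i=1: L=delta R=delta -> agree -> delta
i=2: L=delta R=delta -> agree -> delta
i=3: L=echo, R=foxtrot=BASE -> take LEFT -> echo
i=4: L=charlie, R=delta=BASE -> take LEFT -> charlie
i=5: L=alpha=BASE, R=charlie -> take RIGHT -> charlie
Conflict count: 0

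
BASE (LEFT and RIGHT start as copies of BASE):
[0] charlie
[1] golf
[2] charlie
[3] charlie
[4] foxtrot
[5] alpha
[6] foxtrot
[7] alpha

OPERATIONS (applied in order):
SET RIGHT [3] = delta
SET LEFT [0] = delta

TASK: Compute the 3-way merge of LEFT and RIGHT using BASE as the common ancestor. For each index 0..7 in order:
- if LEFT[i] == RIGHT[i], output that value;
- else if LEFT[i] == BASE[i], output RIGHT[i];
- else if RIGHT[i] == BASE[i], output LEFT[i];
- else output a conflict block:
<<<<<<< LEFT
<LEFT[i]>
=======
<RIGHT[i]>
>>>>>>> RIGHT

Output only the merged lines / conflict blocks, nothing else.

Final LEFT:  [delta, golf, charlie, charlie, foxtrot, alpha, foxtrot, alpha]
Final RIGHT: [charlie, golf, charlie, delta, foxtrot, alpha, foxtrot, alpha]
i=0: L=delta, R=charlie=BASE -> take LEFT -> delta
i=1: L=golf R=golf -> agree -> golf
i=2: L=charlie R=charlie -> agree -> charlie
i=3: L=charlie=BASE, R=delta -> take RIGHT -> delta
i=4: L=foxtrot R=foxtrot -> agree -> foxtrot
i=5: L=alpha R=alpha -> agree -> alpha
i=6: L=foxtrot R=foxtrot -> agree -> foxtrot
i=7: L=alpha R=alpha -> agree -> alpha

Answer: delta
golf
charlie
delta
foxtrot
alpha
foxtrot
alpha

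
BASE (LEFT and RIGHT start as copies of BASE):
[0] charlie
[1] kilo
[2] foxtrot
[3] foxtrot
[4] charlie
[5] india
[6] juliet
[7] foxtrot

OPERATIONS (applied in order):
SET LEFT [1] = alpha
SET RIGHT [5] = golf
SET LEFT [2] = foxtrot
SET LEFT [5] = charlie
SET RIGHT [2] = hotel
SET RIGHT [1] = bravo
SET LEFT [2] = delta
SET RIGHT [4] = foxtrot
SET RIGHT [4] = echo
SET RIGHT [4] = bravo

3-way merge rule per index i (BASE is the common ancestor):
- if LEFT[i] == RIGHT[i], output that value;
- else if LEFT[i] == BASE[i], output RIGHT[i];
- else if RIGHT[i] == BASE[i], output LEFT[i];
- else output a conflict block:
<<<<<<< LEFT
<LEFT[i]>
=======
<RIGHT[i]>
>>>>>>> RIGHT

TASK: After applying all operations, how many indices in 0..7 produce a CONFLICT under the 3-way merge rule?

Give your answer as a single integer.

Answer: 3

Derivation:
Final LEFT:  [charlie, alpha, delta, foxtrot, charlie, charlie, juliet, foxtrot]
Final RIGHT: [charlie, bravo, hotel, foxtrot, bravo, golf, juliet, foxtrot]
i=0: L=charlie R=charlie -> agree -> charlie
i=1: BASE=kilo L=alpha R=bravo all differ -> CONFLICT
i=2: BASE=foxtrot L=delta R=hotel all differ -> CONFLICT
i=3: L=foxtrot R=foxtrot -> agree -> foxtrot
i=4: L=charlie=BASE, R=bravo -> take RIGHT -> bravo
i=5: BASE=india L=charlie R=golf all differ -> CONFLICT
i=6: L=juliet R=juliet -> agree -> juliet
i=7: L=foxtrot R=foxtrot -> agree -> foxtrot
Conflict count: 3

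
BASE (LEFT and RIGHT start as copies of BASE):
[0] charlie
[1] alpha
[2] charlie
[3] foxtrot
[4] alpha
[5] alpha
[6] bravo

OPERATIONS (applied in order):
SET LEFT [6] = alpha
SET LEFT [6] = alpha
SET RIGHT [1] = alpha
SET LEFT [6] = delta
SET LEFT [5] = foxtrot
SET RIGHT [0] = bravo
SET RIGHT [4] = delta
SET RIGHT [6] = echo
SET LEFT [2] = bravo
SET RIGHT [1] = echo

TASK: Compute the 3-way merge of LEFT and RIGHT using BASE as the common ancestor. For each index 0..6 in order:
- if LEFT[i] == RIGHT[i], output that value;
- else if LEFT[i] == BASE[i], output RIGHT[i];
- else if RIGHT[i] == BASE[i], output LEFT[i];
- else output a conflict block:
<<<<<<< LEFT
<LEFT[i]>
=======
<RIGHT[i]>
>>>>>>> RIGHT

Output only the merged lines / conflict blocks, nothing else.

Answer: bravo
echo
bravo
foxtrot
delta
foxtrot
<<<<<<< LEFT
delta
=======
echo
>>>>>>> RIGHT

Derivation:
Final LEFT:  [charlie, alpha, bravo, foxtrot, alpha, foxtrot, delta]
Final RIGHT: [bravo, echo, charlie, foxtrot, delta, alpha, echo]
i=0: L=charlie=BASE, R=bravo -> take RIGHT -> bravo
i=1: L=alpha=BASE, R=echo -> take RIGHT -> echo
i=2: L=bravo, R=charlie=BASE -> take LEFT -> bravo
i=3: L=foxtrot R=foxtrot -> agree -> foxtrot
i=4: L=alpha=BASE, R=delta -> take RIGHT -> delta
i=5: L=foxtrot, R=alpha=BASE -> take LEFT -> foxtrot
i=6: BASE=bravo L=delta R=echo all differ -> CONFLICT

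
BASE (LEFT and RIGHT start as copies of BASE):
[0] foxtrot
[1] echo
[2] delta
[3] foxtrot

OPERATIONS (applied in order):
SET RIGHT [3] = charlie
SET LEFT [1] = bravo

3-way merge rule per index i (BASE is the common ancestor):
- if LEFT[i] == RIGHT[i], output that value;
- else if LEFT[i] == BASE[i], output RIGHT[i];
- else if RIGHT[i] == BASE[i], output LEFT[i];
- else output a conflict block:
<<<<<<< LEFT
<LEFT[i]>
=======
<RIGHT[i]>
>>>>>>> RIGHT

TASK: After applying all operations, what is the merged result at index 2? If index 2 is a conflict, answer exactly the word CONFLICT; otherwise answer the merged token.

Final LEFT:  [foxtrot, bravo, delta, foxtrot]
Final RIGHT: [foxtrot, echo, delta, charlie]
i=0: L=foxtrot R=foxtrot -> agree -> foxtrot
i=1: L=bravo, R=echo=BASE -> take LEFT -> bravo
i=2: L=delta R=delta -> agree -> delta
i=3: L=foxtrot=BASE, R=charlie -> take RIGHT -> charlie
Index 2 -> delta

Answer: delta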